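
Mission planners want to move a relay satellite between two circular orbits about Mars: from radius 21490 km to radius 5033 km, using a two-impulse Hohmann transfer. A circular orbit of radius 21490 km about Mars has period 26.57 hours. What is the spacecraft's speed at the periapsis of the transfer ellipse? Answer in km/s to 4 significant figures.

v = 3.713 km/s

From Kepler's third law T² = 4π²r³/μ at r = 21490 km, T = 26.57 hours = 26.57 × 3600 s = 95652 s: μ = 4π²r³/T² = 42823.4 km³/s².
The Hohmann ellipse has a_t = (r₁ + r₂)/2 = 13261.5 km.
The periapsis of the transfer ellipse is at r = 5033 km.
Vis-viva: v = √[μ(2/r − 1/a_t)] = √[42823.4 × (2/5033 − 1/13261.5)] = 3.713 km/s.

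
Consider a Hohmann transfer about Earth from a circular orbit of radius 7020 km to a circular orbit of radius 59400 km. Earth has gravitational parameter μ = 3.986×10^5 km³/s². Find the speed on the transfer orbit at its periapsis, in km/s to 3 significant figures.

v = 10.1 km/s

Semi-major axis of the transfer orbit: a_t = (7020 + 59400)/2 = 33210 km.
At periapsis, r = 7020 km.
From the vis-viva equation, v = √[μ(2/r − 1/a_t)] = 10.08 km/s.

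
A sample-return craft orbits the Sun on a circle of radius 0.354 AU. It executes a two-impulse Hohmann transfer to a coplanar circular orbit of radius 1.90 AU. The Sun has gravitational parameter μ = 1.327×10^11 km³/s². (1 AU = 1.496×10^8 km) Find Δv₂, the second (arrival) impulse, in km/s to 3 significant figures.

Δv₂ = 9.50 km/s

In km: r₁ = 0.354 × 1.496×10^8 = 5.29584×10^7 km; r₂ = 1.90 × 1.496×10^8 = 2.8424×10^8 km.
The Hohmann ellipse has a_t = (r₁ + r₂)/2 = 1.685992×10^8 km.
Circular speed at r = 2.8424×10^8 km: v_c = √(μ/r) = 21.607 km/s.
Vis-viva on the transfer ellipse at r = 2.8424×10^8 km gives v_t = √[μ(2/r − 1/a_t)] = 12.110 km/s.
Δv₂ = |v_t − v_c| = |12.110 − 21.607| = 9.497 km/s.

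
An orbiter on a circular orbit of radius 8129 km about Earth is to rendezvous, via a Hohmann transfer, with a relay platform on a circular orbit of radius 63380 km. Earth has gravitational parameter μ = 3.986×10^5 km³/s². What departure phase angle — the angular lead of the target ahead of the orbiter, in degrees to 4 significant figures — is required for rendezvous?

φ = 103.7°

Transfer-ellipse semi-major axis a_t = (r₁ + r₂)/2 = (8129 + 63380)/2 = 35754.5 km.
Transfer time t = π√(a_t³/μ) = 33640 s.
Target angular speed ω₂ = √(μ/r₂³) = 3.957×10^-5 rad/s.
Angle swept by the target during transfer: ω₂·t = 1.3311 rad = 76.27°.
The orbiter traverses 180° on the transfer ellipse, so the target must lead by 180° − 76.27° = 103.7°.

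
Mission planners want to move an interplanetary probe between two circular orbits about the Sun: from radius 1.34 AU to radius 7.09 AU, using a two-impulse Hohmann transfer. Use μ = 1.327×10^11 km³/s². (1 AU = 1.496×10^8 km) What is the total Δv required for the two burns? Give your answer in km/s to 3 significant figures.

In km: r₁ = 1.34 × 1.496×10^8 = 2.00464×10^8 km; r₂ = 7.09 × 1.496×10^8 = 1.060664×10^9 km.
Semi-major axis of the transfer orbit: a_t = (2.00464×10^8 + 1.060664×10^9)/2 = 6.30564×10^8 km.
Circular speed at r₁: v₁ = √(μ/r₁) = √(1.327×10^11/2.00464×10^8) = 25.73 km/s.
On the transfer ellipse at r₁, vis-viva gives v_p = √[μ(2/r₁ − 1/a_t)] = 33.37 km/s.
First burn Δv₁ = |v_p − v₁| = 7.640 km/s.
At r₂, v₂ = √(μ/r₂) = 11.1853 km/s.
Transfer-orbit speed at r₂: v_a = √[μ(2/r₂ − 1/a_t)] = 6.30667 km/s.
Second burn Δv₂ = |v₂ − v_a| = 4.879 km/s.
Δv = Δv₁ + Δv₂ = 7.640 + 4.879 = 12.52 km/s.

Δv = 12.5 km/s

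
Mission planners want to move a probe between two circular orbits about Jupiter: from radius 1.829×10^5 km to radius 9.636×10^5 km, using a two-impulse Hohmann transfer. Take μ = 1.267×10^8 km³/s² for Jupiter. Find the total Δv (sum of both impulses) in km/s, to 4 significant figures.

Δv = 12.79 km/s

Semi-major axis of the transfer orbit: a_t = (1.829×10^5 + 9.636×10^5)/2 = 5.7325×10^5 km.
At r₁ the circular-orbit speed is v₁ = √(μ/r₁) = 26.320 km/s.
On the transfer ellipse at r₁, vis-viva gives v_p = √[μ(2/r₁ − 1/a_t)] = 34.124 km/s.
First burn Δv₁ = |v_p − v₁| = 7.804 km/s.
At r₂, v₂ = √(μ/r₂) = 11.467 km/s.
Transfer-orbit speed at r₂: v_a = √[μ(2/r₂ − 1/a_t)] = 6.4770 km/s.
Second burn Δv₂ = |v₂ − v_a| = 4.990 km/s.
Δv = Δv₁ + Δv₂ = 7.804 + 4.990 = 12.79 km/s.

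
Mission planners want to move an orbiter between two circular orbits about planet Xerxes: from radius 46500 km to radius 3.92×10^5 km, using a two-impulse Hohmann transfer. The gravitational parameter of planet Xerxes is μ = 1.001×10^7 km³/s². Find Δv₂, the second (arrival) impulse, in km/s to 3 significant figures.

The Hohmann ellipse has a_t = (r₁ + r₂)/2 = 2.1925×10^5 km.
Circular speed at r = 3.920×10^5 km: v_c = √(μ/r) = 5.053 km/s.
Vis-viva on the transfer ellipse at r = 3.920×10^5 km gives v_t = √[μ(2/r − 1/a_t)] = 2.327 km/s.
Δv₂ = |v_t − v_c| = |2.327 − 5.053| = 2.726 km/s.

Δv₂ = 2.73 km/s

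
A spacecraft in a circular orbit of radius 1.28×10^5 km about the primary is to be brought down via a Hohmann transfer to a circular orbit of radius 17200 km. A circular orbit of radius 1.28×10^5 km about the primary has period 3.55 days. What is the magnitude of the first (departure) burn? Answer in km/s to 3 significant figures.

From Kepler's third law T² = 4π²r³/μ at r = 1.28×10^5 km, T = 3.55 days = 3.55 × 86400 s = 3.0672×10^5 s: μ = 4π²r³/T² = 8.80046×10^5 km³/s².
The Hohmann ellipse has a_t = (r₁ + r₂)/2 = 72600 km.
On the circular orbit at r = 1.280×10^5 km, v_c = √(μ/r) = 2.622 km/s.
Vis-viva on the transfer ellipse at r = 1.280×10^5 km gives v_t = √[μ(2/r − 1/a_t)] = 1.276 km/s.
Δv₁ = |v_t − v_c| = |1.276 − 2.622| = 1.346 km/s.

Δv₁ = 1.35 km/s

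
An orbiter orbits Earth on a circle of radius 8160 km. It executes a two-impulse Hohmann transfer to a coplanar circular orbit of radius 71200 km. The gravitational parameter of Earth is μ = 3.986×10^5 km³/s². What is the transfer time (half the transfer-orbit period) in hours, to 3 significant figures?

Semi-major axis of the transfer orbit: a_t = (8160 + 71200)/2 = 39680 km.
Transfer time t = π√(a_t³/μ) = π√((39680)³ / 3.986×10^5) = 39330 s.
Converting: 39330 s ÷ 3600 s/hour = 10.9 hours.

t = 10.9 hours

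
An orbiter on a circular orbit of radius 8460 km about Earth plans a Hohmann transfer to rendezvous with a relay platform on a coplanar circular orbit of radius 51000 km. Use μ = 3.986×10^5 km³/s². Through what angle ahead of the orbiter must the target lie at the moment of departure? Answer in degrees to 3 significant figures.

The Hohmann ellipse has a_t = (r₁ + r₂)/2 = 29730 km.
Transfer time t = π√(a_t³/μ) = 25507.8 s.
The target's mean motion on its circular orbit is ω₂ = √(μ/r₂³) = 5.48168×10^-5 rad/s.
Angle swept by the target during transfer: ω₂·t = 1.39826 rad = 80.11°.
The orbiter traverses 180° on the transfer ellipse, so the target must lead by 180° − 80.11° = 99.9°.

φ = 99.9°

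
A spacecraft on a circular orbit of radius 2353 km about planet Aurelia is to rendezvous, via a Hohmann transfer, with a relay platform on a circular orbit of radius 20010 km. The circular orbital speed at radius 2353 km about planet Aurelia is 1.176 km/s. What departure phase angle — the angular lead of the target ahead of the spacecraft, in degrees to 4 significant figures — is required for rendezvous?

From the circular-orbit relation v² = μ/r at r = 2353 km: μ = v²r = (1.176)² × 2353 = 3254.14 km³/s².
Semi-major axis of the transfer orbit: a_t = (2353 + 20010)/2 = 11181.5 km.
The half-period of the transfer ellipse is t = π√(a_t³/μ) = 65115 s.
Target angular speed ω₂ = √(μ/r₂³) = 2.0153×10^-5 rad/s.
Angle swept by the target during transfer: ω₂·t = 1.3123 rad = 75.19°.
The spacecraft traverses 180° on the transfer ellipse, so the target must lead by 180° − 75.19° = 104.8°.

φ = 104.8°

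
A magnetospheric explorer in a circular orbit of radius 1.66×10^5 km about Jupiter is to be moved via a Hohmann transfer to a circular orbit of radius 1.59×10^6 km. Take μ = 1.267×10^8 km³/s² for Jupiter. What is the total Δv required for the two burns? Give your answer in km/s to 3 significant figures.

Semi-major axis of the transfer orbit: a_t = (1.660×10^5 + 1.590×10^6)/2 = 8.780×10^5 km.
At r₁ the circular-orbit speed is v₁ = √(μ/r₁) = 27.627 km/s.
Transfer-orbit speed at r₁ (v² = μ(2/r − 1/a)): v_p = √[μ(2/r₁ − 1/a_t)] = 37.178 km/s.
First burn Δv₁ = |v_p − v₁| = 9.551 km/s.
At r₂, v₂ = √(μ/r₂) = 8.9267 km/s.
Transfer-orbit speed at r₂: v_a = √[μ(2/r₂ − 1/a_t)] = 3.8815 km/s.
Second burn Δv₂ = |v₂ − v_a| = 5.045 km/s.
Δv = Δv₁ + Δv₂ = 9.551 + 5.045 = 14.60 km/s.

Δv = 14.6 km/s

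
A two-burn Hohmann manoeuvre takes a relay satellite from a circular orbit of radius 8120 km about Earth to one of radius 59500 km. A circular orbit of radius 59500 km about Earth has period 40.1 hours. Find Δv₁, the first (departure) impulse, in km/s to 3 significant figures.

Δv₁ = 2.29 km/s

From Kepler's third law T² = 4π²r³/μ at r = 59500 km, T = 40.1 hours = 40.1 × 3600 s = 1.4436×10^5 s: μ = 4π²r³/T² = 3.99040×10^5 km³/s².
The Hohmann ellipse has a_t = (r₁ + r₂)/2 = 33810 km.
Circular speed at r = 8120 km: v_c = √(μ/r) = 7.0102 km/s.
Transfer-orbit speed at the same r (vis-viva, a = a_t): v_t = √[μ(2/r − 1/a_t)] = 9.2996 km/s.
Δv₁ = |v_t − v_c| = |9.2996 − 7.0102| = 2.289 km/s.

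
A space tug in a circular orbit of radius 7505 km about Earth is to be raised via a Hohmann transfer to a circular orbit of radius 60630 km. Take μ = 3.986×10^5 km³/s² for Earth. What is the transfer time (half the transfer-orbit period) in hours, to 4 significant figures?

The Hohmann ellipse has a_t = (r₁ + r₂)/2 = 34067.5 km.
Half the transfer-orbit period gives t = π√(a_t³/μ) = 31289 s.
Converting: 31289 s ÷ 3600 s/hour = 8.691 hours.

t = 8.691 hours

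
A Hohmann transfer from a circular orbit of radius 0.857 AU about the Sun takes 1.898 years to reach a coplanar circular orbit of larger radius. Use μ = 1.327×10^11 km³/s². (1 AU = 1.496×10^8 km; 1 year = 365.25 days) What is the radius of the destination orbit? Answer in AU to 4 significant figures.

r₂ = 4.010 AU

In km: r₁ = 0.857 × 1.496×10^8 = 1.282072×10^8 km.
Transfer time t = 1.898 years × 365.25 × 86400 s = 5.98963248×10^7 s, and t = π√(a_t³/μ).
So a_t = (μ t²/π²)^(1/3) = (1.327×10^11 × (5.98963248×10^7)² / π²)^(1/3) = 3.6402×10^8 km.
Since a_t = (r₁ + r₂)/2, r₂ = 2a_t − r₁ = 2×3.6402×10^8 − 1.282072×10^8 = 5.998328×10^8 km.
In AU: r₂ = 5.998328×10^8 / 1.496×10^8 = 4.010 AU.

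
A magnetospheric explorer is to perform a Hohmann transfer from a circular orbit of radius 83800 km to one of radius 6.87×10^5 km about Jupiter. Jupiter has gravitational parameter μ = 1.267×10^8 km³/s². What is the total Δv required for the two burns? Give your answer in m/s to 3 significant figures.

Δv = 20300 m/s

The Hohmann ellipse has a_t = (r₁ + r₂)/2 = 3.854×10^5 km.
At r₁ the circular-orbit speed is v₁ = √(μ/r₁) = 38.88 km/s.
On the transfer ellipse at r₁, vis-viva equation gives v_p = √[μ(2/r₁ − 1/a_t)] = 51.91 km/s.
First burn Δv₁ = |v_p − v₁| = 13.03 km/s.
At r₂, v₂ = √(μ/r₂) = 13.5803 km/s.
Transfer-orbit speed at r₂: v_a = √[μ(2/r₂ − 1/a_t)] = 6.33251 km/s.
Second burn Δv₂ = |v₂ − v_a| = 7.248 km/s.
Δv = Δv₁ + Δv₂ = 13.03 + 7.248 = 20.28 km/s.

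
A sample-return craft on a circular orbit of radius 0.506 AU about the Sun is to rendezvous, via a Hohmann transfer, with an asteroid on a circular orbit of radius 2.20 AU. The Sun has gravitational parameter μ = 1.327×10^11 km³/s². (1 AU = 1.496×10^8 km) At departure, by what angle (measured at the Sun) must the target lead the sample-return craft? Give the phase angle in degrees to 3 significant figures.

φ = 93.2°

In km: r₁ = 0.506 × 1.496×10^8 = 7.56976×10^7 km; r₂ = 2.20 × 1.496×10^8 = 3.2912×10^8 km.
The Hohmann ellipse has a_t = (r₁ + r₂)/2 = 2.024088×10^8 km.
Transfer time t = π√(a_t³/μ) = 2.4835×10^7 s.
Target angular speed ω₂ = √(μ/r₂³) = 6.1010×10^-8 rad/s.
Angle swept by the target during transfer: ω₂·t = 1.5152 rad = 86.81°.
The sample-return craft traverses 180° on the transfer ellipse, so the target must lead by 180° − 86.81° = 93.2°.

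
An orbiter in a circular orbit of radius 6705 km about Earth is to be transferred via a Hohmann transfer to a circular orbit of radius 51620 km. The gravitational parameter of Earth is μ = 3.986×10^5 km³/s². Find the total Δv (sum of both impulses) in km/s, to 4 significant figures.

Transfer-ellipse semi-major axis a_t = (r₁ + r₂)/2 = (6705 + 51620)/2 = 29162.5 km.
At r₁ the circular-orbit speed is v₁ = √(μ/r₁) = 7.7103 km/s.
On the transfer ellipse at r₁, vis-viva gives v_p = √[μ(2/r₁ − 1/a_t)] = 10.258 km/s.
First burn Δv₁ = |v_p − v₁| = 2.548 km/s.
Circular speed at r₂: v₂ = √(μ/r₂) = 2.7788 km/s.
Transfer-orbit speed at r₂: v_a = √[μ(2/r₂ − 1/a_t)] = 1.3324 km/s.
Second burn Δv₂ = |v₂ − v_a| = 1.446 km/s.
Δv = Δv₁ + Δv₂ = 2.548 + 1.446 = 3.994 km/s.

Δv = 3.994 km/s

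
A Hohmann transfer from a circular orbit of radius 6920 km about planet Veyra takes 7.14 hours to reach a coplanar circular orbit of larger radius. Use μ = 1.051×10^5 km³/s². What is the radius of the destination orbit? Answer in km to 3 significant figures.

r₂ = 31400 km

Transfer time t = 7.14 hours = 25704 s, and t = π√(a_t³/μ).
So a_t = (μ t²/π²)^(1/3) = (1.051×10^5 × (25704)² / π²)^(1/3) = 19162 km.
Since a_t = (r₁ + r₂)/2, r₂ = 2a_t − r₁ = 2×19162 − 6920 = 31404 km.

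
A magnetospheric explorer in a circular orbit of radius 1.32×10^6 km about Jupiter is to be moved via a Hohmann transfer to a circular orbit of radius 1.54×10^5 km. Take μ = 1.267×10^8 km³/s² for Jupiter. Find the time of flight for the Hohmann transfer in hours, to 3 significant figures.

Semi-major axis of the transfer orbit: a_t = (1.320×10^6 + 1.540×10^5)/2 = 7.370×10^5 km.
Transfer time t = π√(a_t³/μ) = π√((7.370×10^5)³ / 1.267×10^8) = 1.766×10^5 s.
Converting: 1.766×10^5 s ÷ 3600 s/hour = 49.1 hours.

t = 49.1 hours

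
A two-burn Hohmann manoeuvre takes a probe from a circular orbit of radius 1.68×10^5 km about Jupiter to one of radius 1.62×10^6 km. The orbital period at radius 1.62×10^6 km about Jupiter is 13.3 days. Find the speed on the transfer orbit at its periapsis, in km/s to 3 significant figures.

v = 37.0 km/s

From Kepler's third law T² = 4π²r³/μ at r = 1.62×10^6 km, T = 13.3 days = 13.3 × 86400 s = 1.14912×10^6 s: μ = 4π²r³/T² = 1.27108×10^8 km³/s².
Semi-major axis of the transfer orbit: a_t = (1.680×10^5 + 1.620×10^6)/2 = 8.940×10^5 km.
At periapsis, r = 1.680×10^5 km.
From the vis-viva equation, v = √[μ(2/r − 1/a_t)] = 37.03 km/s.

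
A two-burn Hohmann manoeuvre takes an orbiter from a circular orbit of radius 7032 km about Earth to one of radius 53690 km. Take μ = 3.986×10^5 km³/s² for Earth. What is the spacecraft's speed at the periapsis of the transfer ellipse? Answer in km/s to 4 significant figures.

Semi-major axis of the transfer orbit: a_t = (7032 + 53690)/2 = 30361 km.
The periapsis of the transfer ellipse is at r = 7032 km.
From the vis-viva equation, v = √[μ(2/r − 1/a_t)] = 10.01 km/s.

v = 10.01 km/s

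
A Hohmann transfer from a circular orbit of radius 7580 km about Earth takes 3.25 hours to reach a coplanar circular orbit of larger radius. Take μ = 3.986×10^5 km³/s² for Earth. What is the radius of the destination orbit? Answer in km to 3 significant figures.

r₂ = 27800 km

Transfer time t = 3.25 hours = 11700 s, and t = π√(a_t³/μ).
So a_t = (μ t²/π²)^(1/3) = (3.986×10^5 × (11700)² / π²)^(1/3) = 17682 km.
Since a_t = (r₁ + r₂)/2, r₂ = 2a_t − r₁ = 2×17682 − 7580 = 27784 km.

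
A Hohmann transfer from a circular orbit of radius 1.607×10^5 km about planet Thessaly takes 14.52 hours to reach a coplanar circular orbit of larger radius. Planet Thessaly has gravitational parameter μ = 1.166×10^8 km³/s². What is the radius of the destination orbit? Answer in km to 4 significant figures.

Transfer time t = 14.52 hours = 52272 s, and t = π√(a_t³/μ).
So a_t = (μ t²/π²)^(1/3) = (1.166×10^8 × (52272)² / π²)^(1/3) = 3.1840×10^5 km.
Since a_t = (r₁ + r₂)/2, r₂ = 2a_t − r₁ = 2×3.1840×10^5 − 1.607×10^5 = 4.761×10^5 km.

r₂ = 4.761×10^5 km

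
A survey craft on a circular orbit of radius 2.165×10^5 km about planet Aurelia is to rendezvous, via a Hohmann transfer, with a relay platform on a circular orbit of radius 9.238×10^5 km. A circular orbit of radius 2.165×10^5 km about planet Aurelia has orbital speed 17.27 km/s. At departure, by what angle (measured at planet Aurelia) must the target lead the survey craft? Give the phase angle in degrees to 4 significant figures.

φ = 92.73°

From the circular-orbit relation v² = μ/r at r = 2.165×10^5 km: μ = v²r = (17.27)² × 2.165×10^5 = 6.45718×10^7 km³/s².
The Hohmann ellipse has a_t = (r₁ + r₂)/2 = 5.7015×10^5 km.
The half-period of the transfer ellipse is t = π√(a_t³/μ) = 1.6831×10^5 s.
Target angular speed ω₂ = √(μ/r₂³) = 9.0501×10^-6 rad/s.
Angle swept by the target during transfer: ω₂·t = 1.5232 rad = 87.27°.
Arrival is 180° from departure on the ellipse, so φ = 180° − 87.27° = 92.73°.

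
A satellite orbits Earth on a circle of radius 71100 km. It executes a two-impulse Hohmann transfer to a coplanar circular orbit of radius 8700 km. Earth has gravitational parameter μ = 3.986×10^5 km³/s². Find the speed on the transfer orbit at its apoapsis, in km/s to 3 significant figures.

Transfer-ellipse semi-major axis a_t = (r₁ + r₂)/2 = (71100 + 8700)/2 = 39900 km.
At apoapsis, r = 71100 km.
Applying v² = μ(2/r − 1/a_t): v = 1.106 km/s.

v = 1.11 km/s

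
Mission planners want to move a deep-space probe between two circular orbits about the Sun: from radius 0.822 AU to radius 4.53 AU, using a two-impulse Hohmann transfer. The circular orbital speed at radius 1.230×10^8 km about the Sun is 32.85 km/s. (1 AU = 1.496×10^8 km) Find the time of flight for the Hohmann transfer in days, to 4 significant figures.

From the circular-orbit relation v² = μ/r at r = 1.230×10^8 km: μ = v²r = (32.85)² × 1.230×10^8 = 1.32732×10^11 km³/s².
In km: r₁ = 0.822 × 1.496×10^8 = 1.229712×10^8 km; r₂ = 4.53 × 1.496×10^8 = 6.77688×10^8 km.
Transfer-ellipse semi-major axis a_t = (r₁ + r₂)/2 = (1.229712×10^8 + 6.77688×10^8)/2 = 4.003296×10^8 km.
Transfer time t = π√(a_t³/μ) = π√((4.003296×10^8)³ / 1.32732×10^11) = 6.907×10^7 s.
Converting: 6.907×10^7 s ÷ 86400 s/day = 799.4 days.

t = 799.4 days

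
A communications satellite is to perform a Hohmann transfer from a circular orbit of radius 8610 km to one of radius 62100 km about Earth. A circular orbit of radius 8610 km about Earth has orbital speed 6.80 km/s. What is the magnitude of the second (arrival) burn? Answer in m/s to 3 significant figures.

Δv₂ = 1280 m/s

From the circular-orbit relation v² = μ/r at r = 8610 km: μ = v²r = (6.80)² × 8610 = 3.98126×10^5 km³/s².
Transfer-ellipse semi-major axis a_t = (r₁ + r₂)/2 = (8610 + 62100)/2 = 35355 km.
On the circular orbit at r = 62100 km, v_c = √(μ/r) = 2.532 km/s.
Vis-viva on the transfer ellipse at r = 62100 km gives v_t = √[μ(2/r − 1/a_t)] = 1.250 km/s.
Δv₂ = |v_t − v_c| = |1.250 − 2.532| = 1.282 km/s.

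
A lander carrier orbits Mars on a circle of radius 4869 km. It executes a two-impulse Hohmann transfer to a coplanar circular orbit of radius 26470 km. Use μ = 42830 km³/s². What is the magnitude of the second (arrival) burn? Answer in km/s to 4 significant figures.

The Hohmann ellipse has a_t = (r₁ + r₂)/2 = 15669.5 km.
Circular speed at r = 26470 km: v_c = √(μ/r) = 1.27203 km/s.
Transfer-orbit speed at the same r (vis-viva, a = a_t): v_t = √[μ(2/r − 1/a_t)] = 0.709070 km/s.
Δv₂ = |v_t − v_c| = |0.709070 − 1.27203| = 0.5630 km/s.

Δv₂ = 0.5630 km/s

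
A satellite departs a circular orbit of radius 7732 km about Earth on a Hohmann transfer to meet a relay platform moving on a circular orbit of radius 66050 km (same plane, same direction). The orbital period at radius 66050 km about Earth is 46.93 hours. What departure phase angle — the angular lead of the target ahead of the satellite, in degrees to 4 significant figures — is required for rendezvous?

From Kepler's third law T² = 4π²r³/μ at r = 66050 km, T = 46.93 hours = 46.93 × 3600 s = 1.68948×10^5 s: μ = 4π²r³/T² = 3.98540×10^5 km³/s².
The Hohmann ellipse has a_t = (r₁ + r₂)/2 = 36891 km.
Transfer time t = π√(a_t³/μ) = 35261 s.
Target angular speed ω₂ = √(μ/r₂³) = 3.7190×10^-5 rad/s.
Angle swept by the target during transfer: ω₂·t = 1.3114 rad = 75.14°.
Arrival is 180° from departure on the ellipse, so φ = 180° − 75.14° = 104.9°.

φ = 104.9°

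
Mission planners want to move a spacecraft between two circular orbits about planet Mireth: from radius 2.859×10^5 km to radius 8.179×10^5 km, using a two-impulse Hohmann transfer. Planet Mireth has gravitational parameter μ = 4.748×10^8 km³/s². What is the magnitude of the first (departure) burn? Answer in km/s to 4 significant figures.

Δv₁ = 8.858 km/s

The Hohmann ellipse has a_t = (r₁ + r₂)/2 = 5.519×10^5 km.
On the circular orbit at r = 2.859×10^5 km, v_c = √(μ/r) = 40.752 km/s.
Transfer-orbit speed at the same r (vis-viva, a = a_t): v_t = √[μ(2/r − 1/a_t)] = 49.610 km/s.
Δv₁ = |v_t − v_c| = |49.610 − 40.752| = 8.858 km/s.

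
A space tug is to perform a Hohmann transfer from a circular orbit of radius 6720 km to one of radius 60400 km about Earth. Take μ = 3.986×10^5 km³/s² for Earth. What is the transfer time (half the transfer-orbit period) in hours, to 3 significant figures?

The Hohmann ellipse has a_t = (r₁ + r₂)/2 = 33560 km.
By Kepler's third law the transfer-orbit period is T = 2π√(a_t³/μ), so t = T/2 = 30590 s.
Converting: 30590 s ÷ 3600 s/hour = 8.50 hours.

t = 8.50 hours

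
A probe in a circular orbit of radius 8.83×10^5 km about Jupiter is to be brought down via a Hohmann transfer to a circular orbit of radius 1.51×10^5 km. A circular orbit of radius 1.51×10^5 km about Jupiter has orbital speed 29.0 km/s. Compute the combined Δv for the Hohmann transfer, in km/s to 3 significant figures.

From the circular-orbit relation v² = μ/r at r = 1.51×10^5 km: μ = v²r = (29.0)² × 1.51×10^5 = 1.26991×10^8 km³/s².
Transfer-ellipse semi-major axis a_t = (r₁ + r₂)/2 = (8.830×10^5 + 1.510×10^5)/2 = 5.170×10^5 km.
At r₁ the circular-orbit speed is v₁ = √(μ/r₁) = 11.992 km/s.
Transfer-orbit speed at r₁ (v² = μ(2/r − 1/a)): v_a = √[μ(2/r₁ − 1/a_t)] = 6.4811 km/s.
First burn Δv₁ = |v_a − v₁| = 5.511 km/s.
Circular speed at r₂: v₂ = √(μ/r₂) = 29.000 km/s.
Transfer-orbit speed at r₂: v_p = √[μ(2/r₂ − 1/a_t)] = 37.899 km/s.
Second burn Δv₂ = |v₂ − v_p| = 8.899 km/s.
Δv = Δv₁ + Δv₂ = 5.511 + 8.899 = 14.41 km/s.

Δv = 14.4 km/s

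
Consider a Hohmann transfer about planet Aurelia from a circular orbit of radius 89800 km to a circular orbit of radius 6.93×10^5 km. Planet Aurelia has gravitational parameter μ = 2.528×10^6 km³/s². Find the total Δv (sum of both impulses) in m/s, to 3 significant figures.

Δv = 2750 m/s

Transfer-ellipse semi-major axis a_t = (r₁ + r₂)/2 = (89800 + 6.930×10^5)/2 = 3.914×10^5 km.
At r₁ the circular-orbit speed is v₁ = √(μ/r₁) = 5.306 km/s.
Transfer-orbit speed at r₁ (vis-viva equation): v_p = √[μ(2/r₁ − 1/a_t)] = 7.060 km/s.
First burn Δv₁ = |v_p − v₁| = 1.754 km/s.
At r₂, v₂ = √(μ/r₂) = 1.90995 km/s.
Transfer-orbit speed at r₂: v_a = √[μ(2/r₂ − 1/a_t)] = 0.914850 km/s.
Second burn Δv₂ = |v₂ − v_a| = 0.9951 km/s.
Total Δv = Δv₁ + Δv₂ = 2.749 km/s.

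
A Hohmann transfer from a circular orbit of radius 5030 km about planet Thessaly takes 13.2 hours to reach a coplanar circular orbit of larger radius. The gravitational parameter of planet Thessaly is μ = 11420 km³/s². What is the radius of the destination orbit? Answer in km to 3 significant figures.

r₂ = 22500 km

Transfer time t = 13.2 hours = 47520 s, and t = π√(a_t³/μ).
So a_t = (μ t²/π²)^(1/3) = (11420 × (47520)² / π²)^(1/3) = 13773 km.
Since a_t = (r₁ + r₂)/2, r₂ = 2a_t − r₁ = 2×13773 − 5030 = 22516 km.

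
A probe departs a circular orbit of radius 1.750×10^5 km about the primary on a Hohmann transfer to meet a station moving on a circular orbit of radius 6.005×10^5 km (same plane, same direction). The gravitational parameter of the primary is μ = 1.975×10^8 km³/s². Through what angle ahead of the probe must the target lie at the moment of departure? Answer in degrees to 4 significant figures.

φ = 86.60°

Transfer-ellipse semi-major axis a_t = (r₁ + r₂)/2 = (1.750×10^5 + 6.005×10^5)/2 = 3.8775×10^5 km.
Transfer time t = π√(a_t³/μ) = 53975.2 s.
Target angular speed ω₂ = √(μ/r₂³) = 3.02005×10^-5 rad/s.
Angle swept by the target during transfer: ω₂·t = 1.6301 rad = 93.40°.
The probe traverses 180° on the transfer ellipse, so the target must lead by 180° − 93.40° = 86.60°.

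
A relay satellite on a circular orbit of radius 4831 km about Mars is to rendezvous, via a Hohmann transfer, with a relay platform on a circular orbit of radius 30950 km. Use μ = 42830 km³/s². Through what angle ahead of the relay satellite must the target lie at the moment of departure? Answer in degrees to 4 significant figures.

φ = 100.9°

Transfer-ellipse semi-major axis a_t = (r₁ + r₂)/2 = (4831 + 30950)/2 = 17890.5 km.
The half-period of the transfer ellipse is t = π√(a_t³/μ) = 36325 s.
The target's mean motion on its circular orbit is ω₂ = √(μ/r₂³) = 3.8009×10^-5 rad/s.
Angle swept by the target during transfer: ω₂·t = 1.3807 rad = 79.11°.
Arrival is 180° from departure on the ellipse, so φ = 180° − 79.11° = 100.9°.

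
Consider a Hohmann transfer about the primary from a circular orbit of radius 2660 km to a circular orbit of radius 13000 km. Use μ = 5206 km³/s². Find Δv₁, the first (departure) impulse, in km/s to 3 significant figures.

Semi-major axis of the transfer orbit: a_t = (2660 + 13000)/2 = 7830 km.
On the circular orbit at r = 2660 km, v_c = √(μ/r) = 1.3990 km/s.
Vis-viva on the transfer ellipse at r = 2660 km gives v_t = √[μ(2/r − 1/a_t)] = 1.8026 km/s.
Δv₁ = |v_t − v_c| = |1.8026 − 1.3990| = 0.4036 km/s.

Δv₁ = 0.404 km/s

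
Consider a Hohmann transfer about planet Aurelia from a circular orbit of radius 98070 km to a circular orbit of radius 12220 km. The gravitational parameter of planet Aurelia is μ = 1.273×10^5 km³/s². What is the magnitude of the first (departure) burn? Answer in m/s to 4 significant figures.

Transfer-ellipse semi-major axis a_t = (r₁ + r₂)/2 = (98070 + 12220)/2 = 55145 km.
Circular speed at r = 98070 km: v_c = √(μ/r) = 1.1393 km/s.
Transfer-orbit speed at the same r (vis-viva, a = a_t): v_t = √[μ(2/r − 1/a_t)] = 0.53633 km/s.
Δv₁ = |v_t − v_c| = |0.53633 − 1.1393| = 0.6030 km/s.

Δv₁ = 603.0 m/s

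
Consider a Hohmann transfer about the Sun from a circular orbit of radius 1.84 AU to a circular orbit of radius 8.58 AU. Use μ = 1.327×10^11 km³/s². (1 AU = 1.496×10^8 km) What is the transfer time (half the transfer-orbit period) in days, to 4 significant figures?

t = 2172 days

In km: r₁ = 1.84 × 1.496×10^8 = 2.75264×10^8 km; r₂ = 8.58 × 1.496×10^8 = 1.283568×10^9 km.
Transfer-ellipse semi-major axis a_t = (r₁ + r₂)/2 = (2.75264×10^8 + 1.283568×10^9)/2 = 7.79416×10^8 km.
By Kepler's third law the transfer-orbit period is T = 2π√(a_t³/μ), so t = T/2 = 1.877×10^8 s.
Converting: 1.877×10^8 s ÷ 86400 s/day = 2172 days.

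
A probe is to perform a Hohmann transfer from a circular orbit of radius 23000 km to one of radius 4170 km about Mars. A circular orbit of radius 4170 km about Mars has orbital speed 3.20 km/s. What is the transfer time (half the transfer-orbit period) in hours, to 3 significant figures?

From the circular-orbit relation v² = μ/r at r = 4170 km: μ = v²r = (3.20)² × 4170 = 42700.8 km³/s².
The Hohmann ellipse has a_t = (r₁ + r₂)/2 = 13585 km.
Transfer time t = π√(a_t³/μ) = π√((13585)³ / 42700.8) = 24070 s.
Converting: 24070 s ÷ 3600 s/hour = 6.69 hours.

t = 6.69 hours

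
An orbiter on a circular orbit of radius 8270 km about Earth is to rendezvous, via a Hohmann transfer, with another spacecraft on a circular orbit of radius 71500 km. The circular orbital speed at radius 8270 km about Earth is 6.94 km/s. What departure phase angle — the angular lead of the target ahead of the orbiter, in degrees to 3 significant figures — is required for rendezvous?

From the circular-orbit relation v² = μ/r at r = 8270 km: μ = v²r = (6.94)² × 8270 = 3.98313×10^5 km³/s².
Transfer-ellipse semi-major axis a_t = (r₁ + r₂)/2 = (8270 + 71500)/2 = 39885 km.
Transfer time t = π√(a_t³/μ) = 39651 s.
The target's mean motion on its circular orbit is ω₂ = √(μ/r₂³) = 3.3011×10^-5 rad/s.
Angle swept by the target during transfer: ω₂·t = 1.3089 rad = 74.99°.
Arrival is 180° from departure on the ellipse, so φ = 180° − 74.99° = 105°.

φ = 105°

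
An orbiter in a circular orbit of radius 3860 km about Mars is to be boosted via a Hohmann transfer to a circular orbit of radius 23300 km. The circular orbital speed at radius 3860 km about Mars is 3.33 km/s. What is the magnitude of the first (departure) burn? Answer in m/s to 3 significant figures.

Δv₁ = 1030 m/s

From the circular-orbit relation v² = μ/r at r = 3860 km: μ = v²r = (3.33)² × 3860 = 42803.2 km³/s².
Transfer-ellipse semi-major axis a_t = (r₁ + r₂)/2 = (3860 + 23300)/2 = 13580 km.
Circular speed at r = 3860 km: v_c = √(μ/r) = 3.330 km/s.
Vis-viva on the transfer ellipse at r = 3860 km gives v_t = √[μ(2/r − 1/a_t)] = 4.362 km/s.
Δv₁ = |v_t − v_c| = |4.362 − 3.330| = 1.032 km/s.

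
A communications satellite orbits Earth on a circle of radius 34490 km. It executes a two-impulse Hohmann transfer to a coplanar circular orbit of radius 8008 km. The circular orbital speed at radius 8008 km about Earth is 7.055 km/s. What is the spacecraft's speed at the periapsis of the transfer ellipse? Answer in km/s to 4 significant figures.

v = 8.988 km/s

From the circular-orbit relation v² = μ/r at r = 8008 km: μ = v²r = (7.055)² × 8008 = 3.98582×10^5 km³/s².
The Hohmann ellipse has a_t = (r₁ + r₂)/2 = 21249 km.
At periapsis, r = 8008 km.
Vis-viva: v = √[μ(2/r − 1/a_t)] = √[3.98582×10^5 × (2/8008 − 1/21249)] = 8.988 km/s.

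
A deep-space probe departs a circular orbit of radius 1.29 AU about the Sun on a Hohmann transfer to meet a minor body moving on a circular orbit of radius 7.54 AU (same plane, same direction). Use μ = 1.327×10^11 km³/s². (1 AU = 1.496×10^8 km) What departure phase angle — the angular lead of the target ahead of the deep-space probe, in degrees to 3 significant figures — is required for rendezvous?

In km: r₁ = 1.29 × 1.496×10^8 = 1.92984×10^8 km; r₂ = 7.54 × 1.496×10^8 = 1.127984×10^9 km.
Semi-major axis of the transfer orbit: a_t = (1.92984×10^8 + 1.127984×10^9)/2 = 6.60484×10^8 km.
Transfer time t = π√(a_t³/μ) = 1.46389×10^8 s.
Target angular speed ω₂ = √(μ/r₂³) = 9.61570×10^-9 rad/s.
Angle swept by the target during transfer: ω₂·t = 1.40763 rad = 80.651°.
Arrival is 180° from departure on the ellipse, so φ = 180° − 80.651° = 99.3°.

φ = 99.3°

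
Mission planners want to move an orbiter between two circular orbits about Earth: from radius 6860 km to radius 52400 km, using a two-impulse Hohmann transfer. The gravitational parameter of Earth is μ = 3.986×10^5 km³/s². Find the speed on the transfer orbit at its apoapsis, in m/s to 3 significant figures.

The Hohmann ellipse has a_t = (r₁ + r₂)/2 = 29630 km.
The apoapsis of the transfer ellipse is at r = 52400 km.
Applying v² = μ(2/r − 1/a_t): v = 1.327 km/s.

v = 1330 m/s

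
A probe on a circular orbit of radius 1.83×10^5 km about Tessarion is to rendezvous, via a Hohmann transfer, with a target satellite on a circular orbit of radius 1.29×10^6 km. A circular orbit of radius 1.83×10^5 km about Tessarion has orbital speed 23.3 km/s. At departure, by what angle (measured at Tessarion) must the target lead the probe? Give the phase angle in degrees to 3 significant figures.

From the circular-orbit relation v² = μ/r at r = 1.83×10^5 km: μ = v²r = (23.3)² × 1.83×10^5 = 9.93489×10^7 km³/s².
Semi-major axis of the transfer orbit: a_t = (1.830×10^5 + 1.290×10^6)/2 = 7.365×10^5 km.
The half-period of the transfer ellipse is t = π√(a_t³/μ) = 1.9922×10^5 s.
Target angular speed ω₂ = √(μ/r₂³) = 6.8029×10^-6 rad/s.
Angle swept by the target during transfer: ω₂·t = 1.3553 rad = 77.65°.
The probe traverses 180° on the transfer ellipse, so the target must lead by 180° − 77.65° = 102°.

φ = 102°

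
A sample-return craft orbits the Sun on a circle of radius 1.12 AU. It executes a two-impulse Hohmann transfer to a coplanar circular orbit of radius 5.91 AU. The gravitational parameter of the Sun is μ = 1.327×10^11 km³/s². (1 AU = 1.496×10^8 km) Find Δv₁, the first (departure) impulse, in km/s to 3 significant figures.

In km: r₁ = 1.12 × 1.496×10^8 = 1.67552×10^8 km; r₂ = 5.91 × 1.496×10^8 = 8.84136×10^8 km.
The Hohmann ellipse has a_t = (r₁ + r₂)/2 = 5.25844×10^8 km.
Circular speed at r = 1.67552×10^8 km: v_c = √(μ/r) = 28.1424 km/s.
Vis-viva on the transfer ellipse at r = 1.67552×10^8 km gives v_t = √[μ(2/r − 1/a_t)] = 36.4915 km/s.
Δv₁ = |v_t − v_c| = |36.4915 − 28.1424| = 8.349 km/s.

Δv₁ = 8.35 km/s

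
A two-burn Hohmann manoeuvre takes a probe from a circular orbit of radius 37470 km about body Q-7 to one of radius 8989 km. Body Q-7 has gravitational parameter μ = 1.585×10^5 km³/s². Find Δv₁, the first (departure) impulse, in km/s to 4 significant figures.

Transfer-ellipse semi-major axis a_t = (r₁ + r₂)/2 = (37470 + 8989)/2 = 23229.5 km.
On the circular orbit at r = 37470 km, v_c = √(μ/r) = 2.0567 km/s.
Transfer-orbit speed at the same r (vis-viva, a = a_t): v_t = √[μ(2/r − 1/a_t)] = 1.2794 km/s.
Δv₁ = |v_t − v_c| = |1.2794 − 2.0567| = 0.7773 km/s.

Δv₁ = 0.7773 km/s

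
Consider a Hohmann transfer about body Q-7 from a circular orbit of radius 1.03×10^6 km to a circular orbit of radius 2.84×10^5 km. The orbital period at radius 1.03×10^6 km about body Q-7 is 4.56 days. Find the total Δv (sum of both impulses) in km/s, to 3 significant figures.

From Kepler's third law T² = 4π²r³/μ at r = 1.03×10^6 km, T = 4.56 days = 4.56 × 86400 s = 3.93984×10^5 s: μ = 4π²r³/T² = 2.77916×10^8 km³/s².
Semi-major axis of the transfer orbit: a_t = (1.030×10^6 + 2.840×10^5)/2 = 6.570×10^5 km.
At r₁ the circular-orbit speed is v₁ = √(μ/r₁) = 16.426 km/s.
On the transfer ellipse at r₁, vis-viva gives v_a = √[μ(2/r₁ − 1/a_t)] = 10.800 km/s.
First burn Δv₁ = |v_a − v₁| = 5.626 km/s.
At r₂, v₂ = √(μ/r₂) = 31.282 km/s.
Transfer-orbit speed at r₂: v_p = √[μ(2/r₂ − 1/a_t)] = 39.168 km/s.
Second burn Δv₂ = |v₂ − v_p| = 7.886 km/s.
Total Δv = Δv₁ + Δv₂ = 13.51 km/s.

Δv = 13.5 km/s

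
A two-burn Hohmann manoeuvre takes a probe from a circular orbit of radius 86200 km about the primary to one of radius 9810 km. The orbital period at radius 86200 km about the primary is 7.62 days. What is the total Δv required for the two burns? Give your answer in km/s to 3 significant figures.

Δv = 1.28 km/s

From Kepler's third law T² = 4π²r³/μ at r = 86200 km, T = 7.62 days = 7.62 × 86400 s = 6.58368×10^5 s: μ = 4π²r³/T² = 58337.0 km³/s².
The Hohmann ellipse has a_t = (r₁ + r₂)/2 = 48005 km.
Circular speed at r₁: v₁ = √(μ/r₁) = √(58337.0/86200) = 0.8227 km/s.
Transfer-orbit speed at r₁ (vis-viva): v_a = √[μ(2/r₁ − 1/a_t)] = 0.3719 km/s.
First burn Δv₁ = |v_a − v₁| = 0.4508 km/s.
At r₂, v₂ = √(μ/r₂) = 2.43858 km/s.
Transfer-orbit speed at r₂: v_p = √[μ(2/r₂ − 1/a_t)] = 3.26774 km/s.
Second burn Δv₂ = |v₂ − v_p| = 0.8292 km/s.
Total Δv = Δv₁ + Δv₂ = 1.280 km/s.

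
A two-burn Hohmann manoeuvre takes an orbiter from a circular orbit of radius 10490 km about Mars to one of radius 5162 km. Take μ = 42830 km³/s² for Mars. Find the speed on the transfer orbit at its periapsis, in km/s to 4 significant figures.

The Hohmann ellipse has a_t = (r₁ + r₂)/2 = 7826 km.
The periapsis of the transfer ellipse is at r = 5162 km.
Applying v² = μ(2/r − 1/a_t): v = 3.335 km/s.

v = 3.335 km/s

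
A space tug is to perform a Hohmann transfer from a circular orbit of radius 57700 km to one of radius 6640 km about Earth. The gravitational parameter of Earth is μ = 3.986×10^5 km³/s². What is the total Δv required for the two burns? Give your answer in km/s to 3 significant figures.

Semi-major axis of the transfer orbit: a_t = (57700 + 6640)/2 = 32170 km.
Circular speed at r₁: v₁ = √(μ/r₁) = √(3.986×10^5/57700) = 2.6283 km/s.
On the transfer ellipse at r₁, v² = μ(2/r − 1/a) gives v_a = √[μ(2/r₁ − 1/a_t)] = 1.1941 km/s.
First burn Δv₁ = |v_a − v₁| = 1.4342 km/s.
Circular speed at r₂: v₂ = √(μ/r₂) = 7.74791 km/s.
Transfer-orbit speed at r₂: v_p = √[μ(2/r₂ − 1/a_t)] = 10.3764 km/s.
Second burn Δv₂ = |v₂ − v_p| = 2.6285 km/s.
Total Δv = Δv₁ + Δv₂ = 4.063 km/s.

Δv = 4.06 km/s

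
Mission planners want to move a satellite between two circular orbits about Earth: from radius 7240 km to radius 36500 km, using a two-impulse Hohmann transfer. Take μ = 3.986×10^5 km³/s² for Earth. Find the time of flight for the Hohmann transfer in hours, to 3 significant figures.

Transfer-ellipse semi-major axis a_t = (r₁ + r₂)/2 = (7240 + 36500)/2 = 21870 km.
Transfer time t = π√(a_t³/μ) = π√((21870)³ / 3.986×10^5) = 16090 s.
Converting: 16090 s ÷ 3600 s/hour = 4.47 hours.

t = 4.47 hours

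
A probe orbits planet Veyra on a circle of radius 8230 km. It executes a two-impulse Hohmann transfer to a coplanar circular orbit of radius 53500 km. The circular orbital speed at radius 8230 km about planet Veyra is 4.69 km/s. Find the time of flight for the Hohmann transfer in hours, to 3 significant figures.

t = 11.1 hours

From the circular-orbit relation v² = μ/r at r = 8230 km: μ = v²r = (4.69)² × 8230 = 1.81028×10^5 km³/s².
The Hohmann ellipse has a_t = (r₁ + r₂)/2 = 30865 km.
Transfer time t = π√(a_t³/μ) = π√((30865)³ / 1.81028×10^5) = 40040 s.
Converting: 40040 s ÷ 3600 s/hour = 11.1 hours.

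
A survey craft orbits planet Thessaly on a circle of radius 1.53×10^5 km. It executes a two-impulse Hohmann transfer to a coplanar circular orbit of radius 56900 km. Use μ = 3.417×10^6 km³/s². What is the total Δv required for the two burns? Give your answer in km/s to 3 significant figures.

Semi-major axis of the transfer orbit: a_t = (1.530×10^5 + 56900)/2 = 1.0495×10^5 km.
At r₁ the circular-orbit speed is v₁ = √(μ/r₁) = 4.726 km/s.
Transfer-orbit speed at r₁ (vis-viva): v_a = √[μ(2/r₁ − 1/a_t)] = 3.480 km/s.
First burn Δv₁ = |v_a − v₁| = 1.246 km/s.
Circular speed at r₂: v₂ = √(μ/r₂) = 7.7494 km/s.
Transfer-orbit speed at r₂: v_p = √[μ(2/r₂ − 1/a_t)] = 9.3567 km/s.
Second burn Δv₂ = |v₂ − v_p| = 1.607 km/s.
Total Δv = Δv₁ + Δv₂ = 2.853 km/s.

Δv = 2.85 km/s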